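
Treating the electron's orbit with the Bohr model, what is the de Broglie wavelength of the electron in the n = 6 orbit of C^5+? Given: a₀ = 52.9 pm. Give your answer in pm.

The Bohr quantisation condition is nλ = 2πr_n.
r_n = n²a₀/Z = 317 pm
λ = 2πr_n/n = 2π·317/6 = 332 pm

332 pm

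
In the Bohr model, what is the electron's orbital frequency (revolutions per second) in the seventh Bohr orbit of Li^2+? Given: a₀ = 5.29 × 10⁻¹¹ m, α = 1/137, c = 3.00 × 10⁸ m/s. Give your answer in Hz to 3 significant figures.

r = n²a₀/Z = 8.64 × 10⁻¹⁰ m, v = Zαc/n = 9.38 × 10⁵ m/s
f = v/(2πr) = 1.73 × 10¹⁴ Hz

1.73 × 10¹⁴ Hz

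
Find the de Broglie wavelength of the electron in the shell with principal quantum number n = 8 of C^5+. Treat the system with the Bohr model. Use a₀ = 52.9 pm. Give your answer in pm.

443 pm

The Bohr quantisation condition is nλ = 2πr_n.
r_n = n²a₀/Z = 564 pm
λ = 2πr_n/n = 2π·564/8 = 443 pm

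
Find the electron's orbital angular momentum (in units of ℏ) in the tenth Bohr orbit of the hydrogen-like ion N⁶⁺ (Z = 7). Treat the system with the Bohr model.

10

L_n = nℏ, so L/ℏ = n = 10.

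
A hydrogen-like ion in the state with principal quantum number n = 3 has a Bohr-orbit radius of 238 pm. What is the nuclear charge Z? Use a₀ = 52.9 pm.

2

r_n = n²a₀/Z ⇒ Z = n²a₀/r = 3² × 52.9 / 238 ≈ 2.00
Z = 2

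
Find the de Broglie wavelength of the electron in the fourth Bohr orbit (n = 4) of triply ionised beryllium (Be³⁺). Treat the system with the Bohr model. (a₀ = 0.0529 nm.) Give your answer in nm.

0.332 nm

The Bohr quantisation condition is nλ = 2πr_n.
r_n = n²a₀/Z = 0.212 nm
λ = 2πr_n/n = 2π·0.212/4 = 0.332 nm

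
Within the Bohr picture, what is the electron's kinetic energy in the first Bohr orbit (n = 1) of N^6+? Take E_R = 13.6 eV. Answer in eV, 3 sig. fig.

666 eV

For a Coulomb orbit the virial theorem gives K = −E_n.
E_n = −E_R·Z²/n², so K = E_R·Z²/n² = 13.6 × 7²/1² = 666 eV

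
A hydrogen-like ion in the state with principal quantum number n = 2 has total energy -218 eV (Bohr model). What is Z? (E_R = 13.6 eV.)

8

E_n = −E_R Z²/n² ⇒ Z² = −E_n n²/E_R = 218 × 2² / 13.6 ≈ 64.12
Z = 8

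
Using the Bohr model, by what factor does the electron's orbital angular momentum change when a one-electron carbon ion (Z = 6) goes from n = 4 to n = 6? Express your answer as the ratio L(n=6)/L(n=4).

L = nℏ depends only on n, so L ∝ n.
L(n=6)/L(n=4) = (6/4)^1 = 3/2

3/2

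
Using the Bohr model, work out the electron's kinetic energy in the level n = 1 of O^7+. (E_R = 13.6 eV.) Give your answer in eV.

870 eV

For a Coulomb orbit the virial theorem gives K = −E_n.
E_n = −E_R·Z²/n², so K = E_R·Z²/n² = 13.6 × 8²/1² = 870 eV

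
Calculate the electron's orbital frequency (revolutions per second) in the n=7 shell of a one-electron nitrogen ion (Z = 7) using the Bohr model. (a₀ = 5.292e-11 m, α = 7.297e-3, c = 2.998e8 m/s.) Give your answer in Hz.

r = n²a₀/Z = 3.704e-10 m, v = Zαc/n = 2.188e6 m/s
f = v/(2πr) = 9.399e14 Hz

9.399e14 Hz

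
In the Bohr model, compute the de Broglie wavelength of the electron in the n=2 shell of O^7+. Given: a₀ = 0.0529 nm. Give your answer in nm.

0.0831 nm

The Bohr quantisation condition is nλ = 2πr_n.
r_n = n²a₀/Z = 0.0265 nm
λ = 2πr_n/n = 2π·0.0265/2 = 0.0831 nm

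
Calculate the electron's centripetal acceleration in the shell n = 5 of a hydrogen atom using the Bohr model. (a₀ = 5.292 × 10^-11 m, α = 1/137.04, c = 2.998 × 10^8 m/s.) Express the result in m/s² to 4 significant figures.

1.447 × 10^20 m/s²

r = n²a₀/Z = 1.323 × 10^-9 m, v = Zαc/n = 4.375 × 10^5 m/s
a = v²/r = (4.375 × 10^5)² / 1.323 × 10^-9 = 1.447 × 10^20 m/s²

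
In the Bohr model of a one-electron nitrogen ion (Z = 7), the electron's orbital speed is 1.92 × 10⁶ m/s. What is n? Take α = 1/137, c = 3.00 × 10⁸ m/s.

8

v_n = Zαc/n ⇒ n = Zαc/v = 7 × 0.00730 × 3.00 × 10⁸ / 1.92 × 10⁶ ≈ 7.98
n = 8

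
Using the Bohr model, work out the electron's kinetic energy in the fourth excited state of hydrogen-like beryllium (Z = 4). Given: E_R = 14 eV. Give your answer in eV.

9.0 eV

For a Coulomb orbit the virial theorem gives K = −E_n.
E_n = −E_R·Z²/n², so K = E_R·Z²/n² = 14 × 4²/5² = 9.0 eV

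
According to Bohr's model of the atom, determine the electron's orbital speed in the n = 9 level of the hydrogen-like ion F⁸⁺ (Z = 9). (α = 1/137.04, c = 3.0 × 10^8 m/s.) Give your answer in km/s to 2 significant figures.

v_n = Zαc/n = 9 × 0.0073 × 3.0 × 10^8 / 9
    = 2200 km/s

2200 km/s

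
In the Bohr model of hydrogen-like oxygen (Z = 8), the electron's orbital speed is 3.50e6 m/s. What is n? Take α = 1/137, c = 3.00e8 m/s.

v_n = Zαc/n ⇒ n = Zαc/v = 8 × 0.00730 × 3.00e8 / 3.50e6 ≈ 5.01
n = 5

5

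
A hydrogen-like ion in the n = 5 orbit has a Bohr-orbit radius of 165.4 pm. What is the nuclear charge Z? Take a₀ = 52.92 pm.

r_n = n²a₀/Z ⇒ Z = n²a₀/r = 5² × 52.92 / 165.4 ≈ 8.00
Z = 8

8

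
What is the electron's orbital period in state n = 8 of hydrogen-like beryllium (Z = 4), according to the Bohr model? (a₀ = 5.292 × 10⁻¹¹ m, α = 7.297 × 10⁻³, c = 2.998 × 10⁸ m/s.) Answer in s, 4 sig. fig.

r = n²a₀/Z = 8²·5.292 × 10⁻¹¹/4 = 8.467 × 10⁻¹⁰ m
v = Zαc/n = 4·0.007297·2.998 × 10⁸/8 = 1.094 × 10⁶ m/s
T = 2πr/v = 4.864 × 10⁻¹⁵ s

4.864 × 10⁻¹⁵ s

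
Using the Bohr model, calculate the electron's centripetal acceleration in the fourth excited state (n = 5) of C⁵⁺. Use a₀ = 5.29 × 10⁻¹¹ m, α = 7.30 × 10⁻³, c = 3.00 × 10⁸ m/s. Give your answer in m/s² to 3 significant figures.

3.13 × 10²² m/s²

r = n²a₀/Z = 2.20 × 10⁻¹⁰ m, v = Zαc/n = 2.63 × 10⁶ m/s
a = v²/r = (2.63 × 10⁶)² / 2.20 × 10⁻¹⁰ = 3.13 × 10²² m/s²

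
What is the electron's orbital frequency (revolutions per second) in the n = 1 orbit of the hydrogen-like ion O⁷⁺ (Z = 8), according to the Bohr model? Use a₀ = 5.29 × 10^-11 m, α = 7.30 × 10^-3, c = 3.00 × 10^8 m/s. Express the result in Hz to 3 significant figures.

4.22 × 10^17 Hz

r = n²a₀/Z = 6.61 × 10^-12 m, v = Zαc/n = 1.75 × 10^7 m/s
f = v/(2πr) = 4.22 × 10^17 Hz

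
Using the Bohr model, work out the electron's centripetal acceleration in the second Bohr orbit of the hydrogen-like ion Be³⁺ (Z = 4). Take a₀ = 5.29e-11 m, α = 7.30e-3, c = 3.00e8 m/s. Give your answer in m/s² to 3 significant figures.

3.63e23 m/s²

r = n²a₀/Z = 5.29e-11 m, v = Zαc/n = 4.38e6 m/s
a = v²/r = (4.38e6)² / 5.29e-11 = 3.63e23 m/s²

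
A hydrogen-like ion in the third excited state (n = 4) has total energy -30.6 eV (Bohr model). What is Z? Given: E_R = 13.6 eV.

E_n = −E_R Z²/n² ⇒ Z² = −E_n n²/E_R = 30.6 × 4² / 13.6 ≈ 36.00
Z = 6

6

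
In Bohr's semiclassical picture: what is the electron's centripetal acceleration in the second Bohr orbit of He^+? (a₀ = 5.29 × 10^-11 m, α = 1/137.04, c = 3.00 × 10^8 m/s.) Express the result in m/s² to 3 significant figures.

4.53 × 10^22 m/s²

r = n²a₀/Z = 1.06 × 10^-10 m, v = Zαc/n = 2.19 × 10^6 m/s
a = v²/r = (2.19 × 10^6)² / 1.06 × 10^-10 = 4.53 × 10^22 m/s²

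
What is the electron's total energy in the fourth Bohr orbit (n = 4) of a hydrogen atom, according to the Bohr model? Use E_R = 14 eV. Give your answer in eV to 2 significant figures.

-0.88 eV

E_n = −E_R·Z²/n² = −14 × 1²/4² = -0.88 eV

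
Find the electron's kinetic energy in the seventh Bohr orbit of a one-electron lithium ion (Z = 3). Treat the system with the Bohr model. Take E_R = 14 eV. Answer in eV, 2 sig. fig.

For a Coulomb orbit the virial theorem gives K = −E_n.
E_n = −E_R·Z²/n², so K = E_R·Z²/n² = 14 × 3²/7² = 2.6 eV

2.6 eV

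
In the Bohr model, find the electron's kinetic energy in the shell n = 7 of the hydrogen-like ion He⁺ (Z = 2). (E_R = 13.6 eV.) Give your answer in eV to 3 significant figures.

For a Coulomb orbit the virial theorem gives K = −E_n.
E_n = −E_R·Z²/n², so K = E_R·Z²/n² = 13.6 × 2²/7² = 1.11 eV

1.11 eV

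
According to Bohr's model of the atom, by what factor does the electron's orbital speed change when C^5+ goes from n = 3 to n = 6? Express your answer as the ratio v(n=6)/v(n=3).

v ∝ Z^1 · n^-1; with Z fixed, v ∝ n^-1.
v(n=6)/v(n=3) = (6/3)^-1 = 1/2

1/2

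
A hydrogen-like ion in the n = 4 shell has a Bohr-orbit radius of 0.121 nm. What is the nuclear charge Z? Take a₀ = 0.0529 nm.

7

r_n = n²a₀/Z ⇒ Z = n²a₀/r = 4² × 0.0529 / 0.121 ≈ 7.00
Z = 7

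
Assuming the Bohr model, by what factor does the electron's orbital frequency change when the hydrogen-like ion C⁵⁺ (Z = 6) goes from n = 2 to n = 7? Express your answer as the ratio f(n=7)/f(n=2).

8/343

f ∝ Z^2 · n^-3; with Z fixed, f ∝ n^-3.
f(n=7)/f(n=2) = (7/2)^-3 = 8/343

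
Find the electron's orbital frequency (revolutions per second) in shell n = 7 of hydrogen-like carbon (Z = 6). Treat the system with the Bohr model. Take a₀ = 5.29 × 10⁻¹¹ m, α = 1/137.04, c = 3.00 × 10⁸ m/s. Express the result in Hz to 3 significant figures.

r = n²a₀/Z = 4.32 × 10⁻¹⁰ m, v = Zαc/n = 1.88 × 10⁶ m/s
f = v/(2πr) = 6.91 × 10¹⁴ Hz

6.91 × 10¹⁴ Hz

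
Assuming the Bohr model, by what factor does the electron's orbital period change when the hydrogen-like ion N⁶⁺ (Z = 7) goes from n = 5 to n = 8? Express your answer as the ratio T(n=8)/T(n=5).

512/125

T ∝ Z^-2 · n^3; with Z fixed, T ∝ n^3.
T(n=8)/T(n=5) = (8/5)^3 = 512/125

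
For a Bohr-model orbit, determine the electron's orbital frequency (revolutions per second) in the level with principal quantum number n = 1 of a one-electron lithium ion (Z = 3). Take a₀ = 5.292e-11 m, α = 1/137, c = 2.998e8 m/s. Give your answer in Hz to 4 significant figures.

r = n²a₀/Z = 1.764e-11 m, v = Zαc/n = 6.565e6 m/s
f = v/(2πr) = 5.923e16 Hz

5.923e16 Hz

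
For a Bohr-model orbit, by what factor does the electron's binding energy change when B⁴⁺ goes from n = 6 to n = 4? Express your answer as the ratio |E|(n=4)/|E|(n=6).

9/4

|E| ∝ Z^2 · n^-2; with Z fixed, |E| ∝ n^-2.
|E|(n=4)/|E|(n=6) = (4/6)^-2 = 9/4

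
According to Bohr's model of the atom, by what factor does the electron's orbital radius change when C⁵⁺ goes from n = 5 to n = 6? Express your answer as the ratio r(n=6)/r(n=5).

36/25

r ∝ Z^-1 · n^2; with Z fixed, r ∝ n^2.
r(n=6)/r(n=5) = (6/5)^2 = 36/25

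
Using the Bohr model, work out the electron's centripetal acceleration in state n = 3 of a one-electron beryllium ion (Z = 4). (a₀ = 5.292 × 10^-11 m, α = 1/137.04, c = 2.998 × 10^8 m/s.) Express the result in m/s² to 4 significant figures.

r = n²a₀/Z = 1.191 × 10^-10 m, v = Zαc/n = 2.917 × 10^6 m/s
a = v²/r = (2.917 × 10^6)² / 1.191 × 10^-10 = 7.146 × 10^22 m/s²

7.146 × 10^22 m/s²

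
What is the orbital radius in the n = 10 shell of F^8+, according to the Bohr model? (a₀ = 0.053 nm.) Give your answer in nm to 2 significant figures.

0.59 nm

r_n = n²a₀/Z = 10² × 0.053 / 9
    = 100 × 0.053 / 9 = 0.59 nm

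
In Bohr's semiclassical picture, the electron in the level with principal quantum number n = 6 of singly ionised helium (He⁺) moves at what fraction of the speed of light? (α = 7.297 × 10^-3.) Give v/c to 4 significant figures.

0.002432

v_n = Zαc/n, so v/c = Zα/n = 2 × 0.007297 / 6 = 0.002432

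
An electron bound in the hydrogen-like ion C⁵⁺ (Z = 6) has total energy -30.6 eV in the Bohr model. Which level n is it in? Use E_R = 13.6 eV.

E_n = −E_R Z²/n² ⇒ n² = E_R Z²/(−E_n) = 13.6 × 6² / 30.6 ≈ 16.00
n = 4

4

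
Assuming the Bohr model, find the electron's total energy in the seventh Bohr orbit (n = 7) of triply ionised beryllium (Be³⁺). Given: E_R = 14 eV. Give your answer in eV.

E_n = −E_R·Z²/n² = −14 × 4²/7² = -4.6 eV

-4.6 eV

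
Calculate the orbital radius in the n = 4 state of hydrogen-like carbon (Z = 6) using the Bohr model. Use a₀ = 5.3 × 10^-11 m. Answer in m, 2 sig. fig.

1.4 × 10^-10 m

r_n = n²a₀/Z = 4² × 5.3 × 10^-11 / 6
    = 16 × 5.3 × 10^-11 / 6 = 1.4 × 10^-10 m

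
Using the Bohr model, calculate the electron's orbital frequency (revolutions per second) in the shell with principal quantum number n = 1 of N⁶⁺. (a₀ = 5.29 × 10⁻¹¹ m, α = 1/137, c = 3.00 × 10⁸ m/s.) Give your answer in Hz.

r = n²a₀/Z = 7.56 × 10⁻¹² m, v = Zαc/n = 1.53 × 10⁷ m/s
f = v/(2πr) = 3.23 × 10¹⁷ Hz

3.23 × 10¹⁷ Hz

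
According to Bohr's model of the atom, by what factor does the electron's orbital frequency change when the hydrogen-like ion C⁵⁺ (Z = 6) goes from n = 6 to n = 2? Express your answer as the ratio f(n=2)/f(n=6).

f ∝ Z^2 · n^-3; with Z fixed, f ∝ n^-3.
f(n=2)/f(n=6) = (2/6)^-3 = 27

27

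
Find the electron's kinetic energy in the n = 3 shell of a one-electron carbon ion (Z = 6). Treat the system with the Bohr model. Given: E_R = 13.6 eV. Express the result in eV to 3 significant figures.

54.4 eV

For a Coulomb orbit the virial theorem gives K = −E_n.
E_n = −E_R·Z²/n², so K = E_R·Z²/n² = 13.6 × 6²/3² = 54.4 eV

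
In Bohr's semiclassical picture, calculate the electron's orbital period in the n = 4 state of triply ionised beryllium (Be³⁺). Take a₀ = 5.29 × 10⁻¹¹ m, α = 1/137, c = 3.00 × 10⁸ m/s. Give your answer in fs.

0.607 fs

r = n²a₀/Z = 4²·5.29 × 10⁻¹¹/4 = 2.12 × 10⁻¹⁰ m
v = Zαc/n = 4·0.00730·3.00 × 10⁸/4 = 2.19 × 10⁶ m/s
T = 2πr/v = 6.07 × 10⁻¹⁶ s = 0.607 fs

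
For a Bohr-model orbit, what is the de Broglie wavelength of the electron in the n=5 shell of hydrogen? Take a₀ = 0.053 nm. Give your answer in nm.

1.7 nm

The Bohr quantisation condition is nλ = 2πr_n.
r_n = n²a₀/Z = 1.3 nm
λ = 2πr_n/n = 2π·1.3/5 = 1.7 nm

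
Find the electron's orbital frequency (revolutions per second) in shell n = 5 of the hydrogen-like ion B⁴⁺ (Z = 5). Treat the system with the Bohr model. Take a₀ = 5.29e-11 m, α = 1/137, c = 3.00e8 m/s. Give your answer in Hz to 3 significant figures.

1.32e15 Hz

r = n²a₀/Z = 2.64e-10 m, v = Zαc/n = 2.19e6 m/s
f = v/(2πr) = 1.32e15 Hz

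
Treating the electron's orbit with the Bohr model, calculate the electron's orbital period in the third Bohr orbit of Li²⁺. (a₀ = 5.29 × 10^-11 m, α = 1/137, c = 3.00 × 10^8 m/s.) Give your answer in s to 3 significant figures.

4.55 × 10^-16 s

r = n²a₀/Z = 3²·5.29 × 10^-11/3 = 1.59 × 10^-10 m
v = Zαc/n = 3·0.00730·3.00 × 10^8/3 = 2.19 × 10^6 m/s
T = 2πr/v = 4.55 × 10^-16 s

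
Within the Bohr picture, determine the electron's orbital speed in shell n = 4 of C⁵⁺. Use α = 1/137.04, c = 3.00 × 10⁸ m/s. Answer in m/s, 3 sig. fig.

v_n = Zαc/n = 6 × 0.00730 × 3.00 × 10⁸ / 4
    = 3.28 × 10⁶ m/s

3.28 × 10⁶ m/s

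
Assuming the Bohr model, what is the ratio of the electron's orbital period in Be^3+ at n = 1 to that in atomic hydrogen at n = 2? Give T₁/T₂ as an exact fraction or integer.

1/128

T ∝ Z^-2 · n^3
T₁/T₂ = (4/1)^-2 · (1/2)^3 = 1/128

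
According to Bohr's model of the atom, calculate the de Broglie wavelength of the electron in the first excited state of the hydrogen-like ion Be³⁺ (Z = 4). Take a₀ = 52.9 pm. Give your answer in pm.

166 pm

The Bohr quantisation condition is nλ = 2πr_n.
r_n = n²a₀/Z = 52.9 pm
λ = 2πr_n/n = 2π·52.9/2 = 166 pm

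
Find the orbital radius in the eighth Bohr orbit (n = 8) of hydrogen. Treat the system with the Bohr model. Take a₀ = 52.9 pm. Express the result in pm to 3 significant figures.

3390 pm

r_n = n²a₀/Z = 8² × 52.9 / 1
    = 64 × 52.9 / 1 = 3390 pm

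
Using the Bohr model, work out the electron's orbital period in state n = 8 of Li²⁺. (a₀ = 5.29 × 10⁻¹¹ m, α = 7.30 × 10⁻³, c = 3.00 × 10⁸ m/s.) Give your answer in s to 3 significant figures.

r = n²a₀/Z = 8²·5.29 × 10⁻¹¹/3 = 1.13 × 10⁻⁹ m
v = Zαc/n = 3·0.00730·3.00 × 10⁸/8 = 8.21 × 10⁵ m/s
T = 2πr/v = 8.63 × 10⁻¹⁵ s

8.63 × 10⁻¹⁵ s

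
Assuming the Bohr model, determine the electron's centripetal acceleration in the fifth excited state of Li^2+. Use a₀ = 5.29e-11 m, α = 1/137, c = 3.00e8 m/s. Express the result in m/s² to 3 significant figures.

r = n²a₀/Z = 6.35e-10 m, v = Zαc/n = 1.09e6 m/s
a = v²/r = (1.09e6)² / 6.35e-10 = 1.89e21 m/s²

1.89e21 m/s²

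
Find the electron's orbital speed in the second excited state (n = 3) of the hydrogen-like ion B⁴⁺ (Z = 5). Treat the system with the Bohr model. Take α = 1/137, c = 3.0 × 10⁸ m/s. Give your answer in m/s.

v_n = Zαc/n = 5 × 0.0073 × 3.0 × 10⁸ / 3
    = 3.6 × 10⁶ m/s

3.6 × 10⁶ m/s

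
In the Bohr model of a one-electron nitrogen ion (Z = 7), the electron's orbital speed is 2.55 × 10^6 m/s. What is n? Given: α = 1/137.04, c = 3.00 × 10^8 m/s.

6

v_n = Zαc/n ⇒ n = Zαc/v = 7 × 0.00730 × 3.00 × 10^8 / 2.55 × 10^6 ≈ 6.01
n = 6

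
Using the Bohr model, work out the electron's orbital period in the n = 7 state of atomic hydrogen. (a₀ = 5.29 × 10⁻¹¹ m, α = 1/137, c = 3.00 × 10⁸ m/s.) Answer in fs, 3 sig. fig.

r = n²a₀/Z = 7²·5.29 × 10⁻¹¹/1 = 2.59 × 10⁻⁹ m
v = Zαc/n = 1·0.00730·3.00 × 10⁸/7 = 3.13 × 10⁵ m/s
T = 2πr/v = 5.21 × 10⁻¹⁴ s = 52.1 fs

52.1 fs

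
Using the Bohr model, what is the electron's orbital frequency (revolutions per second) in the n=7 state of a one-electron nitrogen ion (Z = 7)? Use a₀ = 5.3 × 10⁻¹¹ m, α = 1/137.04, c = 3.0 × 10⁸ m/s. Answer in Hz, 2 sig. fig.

r = n²a₀/Z = 3.7 × 10⁻¹⁰ m, v = Zαc/n = 2.2 × 10⁶ m/s
f = v/(2πr) = 9.4 × 10¹⁴ Hz

9.4 × 10¹⁴ Hz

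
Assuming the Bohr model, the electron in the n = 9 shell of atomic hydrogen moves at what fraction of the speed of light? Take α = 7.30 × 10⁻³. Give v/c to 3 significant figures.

0.000811

v_n = Zαc/n, so v/c = Zα/n = 1 × 0.00730 / 9 = 0.000811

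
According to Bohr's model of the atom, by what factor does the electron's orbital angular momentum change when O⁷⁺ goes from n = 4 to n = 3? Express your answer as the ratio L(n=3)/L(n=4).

L = nℏ depends only on n, so L ∝ n.
L(n=3)/L(n=4) = (3/4)^1 = 3/4

3/4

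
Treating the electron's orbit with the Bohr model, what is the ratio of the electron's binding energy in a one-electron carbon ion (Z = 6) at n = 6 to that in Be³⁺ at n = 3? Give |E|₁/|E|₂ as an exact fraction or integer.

9/16

|E| ∝ Z^2 · n^-2
|E|₁/|E|₂ = (6/4)^2 · (6/3)^-2 = 9/16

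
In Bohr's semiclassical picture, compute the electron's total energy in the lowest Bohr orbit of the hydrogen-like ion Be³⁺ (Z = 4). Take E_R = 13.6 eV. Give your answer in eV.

E_n = −E_R·Z²/n² = −13.6 × 4²/1² = -218 eV

-218 eV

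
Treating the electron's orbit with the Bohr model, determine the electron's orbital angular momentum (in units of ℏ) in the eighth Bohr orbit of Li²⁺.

8

L_n = nℏ, so L/ℏ = n = 8.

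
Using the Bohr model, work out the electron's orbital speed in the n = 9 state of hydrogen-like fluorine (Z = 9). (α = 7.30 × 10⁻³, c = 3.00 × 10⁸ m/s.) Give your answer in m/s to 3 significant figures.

2.19 × 10⁶ m/s

v_n = Zαc/n = 9 × 0.00730 × 3.00 × 10⁸ / 9
    = 2.19 × 10⁶ m/s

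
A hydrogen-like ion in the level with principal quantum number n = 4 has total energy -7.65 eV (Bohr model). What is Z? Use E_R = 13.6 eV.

E_n = −E_R Z²/n² ⇒ Z² = −E_n n²/E_R = 7.65 × 4² / 13.6 ≈ 9.00
Z = 3

3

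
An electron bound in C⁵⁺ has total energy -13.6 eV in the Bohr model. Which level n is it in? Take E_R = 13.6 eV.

6

E_n = −E_R Z²/n² ⇒ n² = E_R Z²/(−E_n) = 13.6 × 6² / 13.6 ≈ 36.00
n = 6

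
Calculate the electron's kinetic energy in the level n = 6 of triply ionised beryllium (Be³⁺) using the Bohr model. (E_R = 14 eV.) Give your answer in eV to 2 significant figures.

6.2 eV

For a Coulomb orbit the virial theorem gives K = −E_n.
E_n = −E_R·Z²/n², so K = E_R·Z²/n² = 14 × 4²/6² = 6.2 eV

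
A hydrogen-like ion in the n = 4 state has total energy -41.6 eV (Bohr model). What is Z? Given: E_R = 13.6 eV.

E_n = −E_R Z²/n² ⇒ Z² = −E_n n²/E_R = 41.6 × 4² / 13.6 ≈ 48.94
Z = 7

7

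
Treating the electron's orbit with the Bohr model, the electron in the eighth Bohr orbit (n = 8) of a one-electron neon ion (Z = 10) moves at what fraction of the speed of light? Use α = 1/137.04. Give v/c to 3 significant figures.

v_n = Zαc/n, so v/c = Zα/n = 10 × 0.00730 / 8 = 0.00912

0.00912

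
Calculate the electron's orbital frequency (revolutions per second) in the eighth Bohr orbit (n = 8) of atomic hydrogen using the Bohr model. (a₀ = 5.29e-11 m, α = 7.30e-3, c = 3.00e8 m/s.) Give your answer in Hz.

1.29e13 Hz

r = n²a₀/Z = 3.39e-9 m, v = Zαc/n = 2.74e5 m/s
f = v/(2πr) = 1.29e13 Hz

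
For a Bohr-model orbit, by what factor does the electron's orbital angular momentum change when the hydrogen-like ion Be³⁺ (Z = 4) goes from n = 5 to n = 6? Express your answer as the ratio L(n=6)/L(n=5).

L = nℏ depends only on n, so L ∝ n.
L(n=6)/L(n=5) = (6/5)^1 = 6/5

6/5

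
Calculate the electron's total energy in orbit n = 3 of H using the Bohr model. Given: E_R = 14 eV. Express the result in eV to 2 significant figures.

-1.6 eV

E_n = −E_R·Z²/n² = −14 × 1²/3² = -1.6 eV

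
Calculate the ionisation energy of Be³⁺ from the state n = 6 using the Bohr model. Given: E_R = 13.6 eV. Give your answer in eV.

6.04 eV

E_n = −E_R·Z²/n² = −13.6 × 4²/6² eV = -6.04 eV
Ionisation energy = −E_n = 6.04 eV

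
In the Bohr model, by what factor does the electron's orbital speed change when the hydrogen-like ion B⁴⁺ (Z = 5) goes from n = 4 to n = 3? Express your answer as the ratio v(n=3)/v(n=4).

4/3

v ∝ Z^1 · n^-1; with Z fixed, v ∝ n^-1.
v(n=3)/v(n=4) = (3/4)^-1 = 4/3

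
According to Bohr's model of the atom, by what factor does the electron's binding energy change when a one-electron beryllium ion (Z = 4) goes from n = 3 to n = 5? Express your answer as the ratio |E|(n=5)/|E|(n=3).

9/25

|E| ∝ Z^2 · n^-2; with Z fixed, |E| ∝ n^-2.
|E|(n=5)/|E|(n=3) = (5/3)^-2 = 9/25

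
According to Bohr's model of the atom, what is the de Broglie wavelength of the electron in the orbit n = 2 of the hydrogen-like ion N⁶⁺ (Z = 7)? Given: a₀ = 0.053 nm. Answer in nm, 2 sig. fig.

The Bohr quantisation condition is nλ = 2πr_n.
r_n = n²a₀/Z = 0.030 nm
λ = 2πr_n/n = 2π·0.030/2 = 0.095 nm

0.095 nm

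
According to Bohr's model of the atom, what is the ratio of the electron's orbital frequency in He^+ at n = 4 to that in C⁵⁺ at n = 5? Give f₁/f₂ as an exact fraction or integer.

f ∝ Z^2 · n^-3
f₁/f₂ = (2/6)^2 · (4/5)^-3 = 125/576

125/576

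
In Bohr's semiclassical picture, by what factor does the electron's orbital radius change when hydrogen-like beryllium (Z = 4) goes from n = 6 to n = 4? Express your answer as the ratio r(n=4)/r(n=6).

4/9

r ∝ Z^-1 · n^2; with Z fixed, r ∝ n^2.
r(n=4)/r(n=6) = (4/6)^2 = 4/9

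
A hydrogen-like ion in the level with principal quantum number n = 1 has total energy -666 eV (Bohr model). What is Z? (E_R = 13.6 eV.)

E_n = −E_R Z²/n² ⇒ Z² = −E_n n²/E_R = 666 × 1² / 13.6 ≈ 48.97
Z = 7

7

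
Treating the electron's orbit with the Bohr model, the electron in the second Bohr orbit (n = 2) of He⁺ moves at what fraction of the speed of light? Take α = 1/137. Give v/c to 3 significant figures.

v_n = Zαc/n, so v/c = Zα/n = 2 × 0.00730 / 2 = 0.00730

0.00730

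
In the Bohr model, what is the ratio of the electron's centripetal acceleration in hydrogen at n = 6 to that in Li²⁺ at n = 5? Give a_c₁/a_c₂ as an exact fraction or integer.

625/34992

a_c ∝ Z^3 · n^-4
a_c₁/a_c₂ = (1/3)^3 · (6/5)^-4 = 625/34992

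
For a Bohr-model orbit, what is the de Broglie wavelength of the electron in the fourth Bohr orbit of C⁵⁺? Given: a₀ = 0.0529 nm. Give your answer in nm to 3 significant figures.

0.222 nm

The Bohr quantisation condition is nλ = 2πr_n.
r_n = n²a₀/Z = 0.141 nm
λ = 2πr_n/n = 2π·0.141/4 = 0.222 nm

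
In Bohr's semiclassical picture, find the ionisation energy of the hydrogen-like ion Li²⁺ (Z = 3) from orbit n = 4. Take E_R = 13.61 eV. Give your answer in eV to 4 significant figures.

E_n = −E_R·Z²/n² = −13.61 × 3²/4² eV = -7.656 eV
Ionisation energy = −E_n = 7.656 eV

7.656 eV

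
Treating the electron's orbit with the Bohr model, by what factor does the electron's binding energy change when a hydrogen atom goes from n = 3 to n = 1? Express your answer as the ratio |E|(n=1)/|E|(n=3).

|E| ∝ Z^2 · n^-2; with Z fixed, |E| ∝ n^-2.
|E|(n=1)/|E|(n=3) = (1/3)^-2 = 9

9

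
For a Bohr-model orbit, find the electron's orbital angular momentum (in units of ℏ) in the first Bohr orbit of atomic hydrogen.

L_n = nℏ, so L/ℏ = n = 1.

1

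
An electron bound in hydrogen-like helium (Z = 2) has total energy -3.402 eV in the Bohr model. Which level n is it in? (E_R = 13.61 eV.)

E_n = −E_R Z²/n² ⇒ n² = E_R Z²/(−E_n) = 13.61 × 2² / 3.402 ≈ 16.00
n = 4

4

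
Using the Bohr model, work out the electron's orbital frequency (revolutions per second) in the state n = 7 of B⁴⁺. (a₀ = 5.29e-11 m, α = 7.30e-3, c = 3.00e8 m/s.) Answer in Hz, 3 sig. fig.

4.80e14 Hz

r = n²a₀/Z = 5.18e-10 m, v = Zαc/n = 1.56e6 m/s
f = v/(2πr) = 4.80e14 Hz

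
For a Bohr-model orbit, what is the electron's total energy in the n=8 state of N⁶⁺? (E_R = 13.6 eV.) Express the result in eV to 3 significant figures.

E_n = −E_R·Z²/n² = −13.6 × 7²/8² = -10.4 eV

-10.4 eV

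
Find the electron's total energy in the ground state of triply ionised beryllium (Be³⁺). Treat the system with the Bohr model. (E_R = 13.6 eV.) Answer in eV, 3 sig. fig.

E_n = −E_R·Z²/n² = −13.6 × 4²/1² = -218 eV

-218 eV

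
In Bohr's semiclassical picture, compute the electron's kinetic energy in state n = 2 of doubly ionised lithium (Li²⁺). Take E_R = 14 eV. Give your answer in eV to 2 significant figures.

For a Coulomb orbit the virial theorem gives K = −E_n.
E_n = −E_R·Z²/n², so K = E_R·Z²/n² = 14 × 3²/2² = 32 eV

32 eV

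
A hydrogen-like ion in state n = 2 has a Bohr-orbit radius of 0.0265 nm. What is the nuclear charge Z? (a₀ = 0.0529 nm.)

r_n = n²a₀/Z ⇒ Z = n²a₀/r = 2² × 0.0529 / 0.0265 ≈ 7.98
Z = 8

8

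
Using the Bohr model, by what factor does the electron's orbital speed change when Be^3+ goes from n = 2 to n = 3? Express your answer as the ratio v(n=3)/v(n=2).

v ∝ Z^1 · n^-1; with Z fixed, v ∝ n^-1.
v(n=3)/v(n=2) = (3/2)^-1 = 2/3

2/3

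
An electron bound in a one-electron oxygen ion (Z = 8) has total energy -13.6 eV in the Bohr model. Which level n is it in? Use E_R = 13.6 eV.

E_n = −E_R Z²/n² ⇒ n² = E_R Z²/(−E_n) = 13.6 × 8² / 13.6 ≈ 64.00
n = 8

8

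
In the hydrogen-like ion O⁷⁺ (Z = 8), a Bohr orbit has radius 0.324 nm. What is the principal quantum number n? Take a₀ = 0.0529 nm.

7

r_n = n²a₀/Z ⇒ n² = rZ/a₀ = 0.324 × 8 / 0.0529 ≈ 49.00
n = 7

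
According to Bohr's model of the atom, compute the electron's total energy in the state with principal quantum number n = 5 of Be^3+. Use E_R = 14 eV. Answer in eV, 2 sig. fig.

E_n = −E_R·Z²/n² = −14 × 4²/5² = -9.0 eV

-9.0 eV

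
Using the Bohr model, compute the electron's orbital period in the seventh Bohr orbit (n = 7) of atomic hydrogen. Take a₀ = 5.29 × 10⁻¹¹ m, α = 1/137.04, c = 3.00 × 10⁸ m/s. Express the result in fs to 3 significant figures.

52.1 fs

r = n²a₀/Z = 7²·5.29 × 10⁻¹¹/1 = 2.59 × 10⁻⁹ m
v = Zαc/n = 1·0.00730·3.00 × 10⁸/7 = 3.13 × 10⁵ m/s
T = 2πr/v = 5.21 × 10⁻¹⁴ s = 52.1 fs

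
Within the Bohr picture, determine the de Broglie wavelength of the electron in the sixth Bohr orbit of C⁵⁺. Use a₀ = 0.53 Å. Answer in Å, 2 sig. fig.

3.3 Å

The Bohr quantisation condition is nλ = 2πr_n.
r_n = n²a₀/Z = 3.2 Å
λ = 2πr_n/n = 2π·3.2/6 = 3.3 Å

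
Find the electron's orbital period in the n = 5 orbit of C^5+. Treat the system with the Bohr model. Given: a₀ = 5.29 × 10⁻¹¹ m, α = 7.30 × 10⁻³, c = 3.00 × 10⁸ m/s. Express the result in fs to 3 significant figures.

0.527 fs

r = n²a₀/Z = 5²·5.29 × 10⁻¹¹/6 = 2.20 × 10⁻¹⁰ m
v = Zαc/n = 6·0.00730·3.00 × 10⁸/5 = 2.63 × 10⁶ m/s
T = 2πr/v = 5.27 × 10⁻¹⁶ s = 0.527 fs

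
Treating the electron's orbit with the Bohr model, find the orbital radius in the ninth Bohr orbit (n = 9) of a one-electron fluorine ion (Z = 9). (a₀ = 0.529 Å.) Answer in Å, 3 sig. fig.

4.76 Å

r_n = n²a₀/Z = 9² × 0.529 / 9
    = 81 × 0.529 / 9 = 4.76 Å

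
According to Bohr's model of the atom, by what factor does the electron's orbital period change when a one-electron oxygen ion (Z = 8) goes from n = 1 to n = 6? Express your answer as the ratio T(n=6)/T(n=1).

216

T ∝ Z^-2 · n^3; with Z fixed, T ∝ n^3.
T(n=6)/T(n=1) = (6/1)^3 = 216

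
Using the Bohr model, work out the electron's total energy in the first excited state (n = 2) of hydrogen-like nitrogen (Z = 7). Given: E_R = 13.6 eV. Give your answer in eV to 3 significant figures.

E_n = −E_R·Z²/n² = −13.6 × 7²/2² = -167 eV

-167 eV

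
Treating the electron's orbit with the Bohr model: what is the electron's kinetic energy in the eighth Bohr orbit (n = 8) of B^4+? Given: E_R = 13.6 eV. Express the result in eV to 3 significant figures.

5.31 eV

For a Coulomb orbit the virial theorem gives K = −E_n.
E_n = −E_R·Z²/n², so K = E_R·Z²/n² = 13.6 × 5²/8² = 5.31 eV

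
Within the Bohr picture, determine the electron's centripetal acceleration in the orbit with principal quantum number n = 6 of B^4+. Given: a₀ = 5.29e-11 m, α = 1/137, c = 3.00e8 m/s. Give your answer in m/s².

8.74e21 m/s²

r = n²a₀/Z = 3.81e-10 m, v = Zαc/n = 1.82e6 m/s
a = v²/r = (1.82e6)² / 3.81e-10 = 8.74e21 m/s²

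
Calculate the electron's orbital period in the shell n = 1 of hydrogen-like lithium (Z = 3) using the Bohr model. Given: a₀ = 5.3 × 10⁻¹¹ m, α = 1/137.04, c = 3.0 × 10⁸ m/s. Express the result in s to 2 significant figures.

r = n²a₀/Z = 1²·5.3 × 10⁻¹¹/3 = 1.8 × 10⁻¹¹ m
v = Zαc/n = 3·0.0073·3.0 × 10⁸/1 = 6.6 × 10⁶ m/s
T = 2πr/v = 1.7 × 10⁻¹⁷ s

1.7 × 10⁻¹⁷ s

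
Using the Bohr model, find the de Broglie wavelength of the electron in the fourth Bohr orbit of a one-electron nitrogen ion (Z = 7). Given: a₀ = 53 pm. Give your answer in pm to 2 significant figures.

190 pm

The Bohr quantisation condition is nλ = 2πr_n.
r_n = n²a₀/Z = 120 pm
λ = 2πr_n/n = 2π·120/4 = 190 pm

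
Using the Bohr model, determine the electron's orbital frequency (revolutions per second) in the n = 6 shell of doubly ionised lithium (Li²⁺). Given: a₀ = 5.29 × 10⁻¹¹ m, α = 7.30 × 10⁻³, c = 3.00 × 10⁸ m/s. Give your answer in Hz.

2.75 × 10¹⁴ Hz

r = n²a₀/Z = 6.35 × 10⁻¹⁰ m, v = Zαc/n = 1.09 × 10⁶ m/s
f = v/(2πr) = 2.75 × 10¹⁴ Hz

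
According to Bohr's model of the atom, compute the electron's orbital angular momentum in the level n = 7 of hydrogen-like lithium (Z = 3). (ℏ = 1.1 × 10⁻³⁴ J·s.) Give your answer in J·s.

7.7 × 10⁻³⁴ J·s

L_n = nℏ = 7 × 1.1 × 10⁻³⁴ = 7.7 × 10⁻³⁴ J·s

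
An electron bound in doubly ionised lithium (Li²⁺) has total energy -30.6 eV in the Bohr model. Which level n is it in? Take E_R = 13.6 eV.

E_n = −E_R Z²/n² ⇒ n² = E_R Z²/(−E_n) = 13.6 × 3² / 30.6 ≈ 4.00
n = 2

2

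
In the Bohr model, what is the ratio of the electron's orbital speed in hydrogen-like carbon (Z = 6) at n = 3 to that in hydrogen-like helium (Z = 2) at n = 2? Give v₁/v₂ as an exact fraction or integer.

v ∝ Z^1 · n^-1
v₁/v₂ = (6/2)^1 · (3/2)^-1 = 2

2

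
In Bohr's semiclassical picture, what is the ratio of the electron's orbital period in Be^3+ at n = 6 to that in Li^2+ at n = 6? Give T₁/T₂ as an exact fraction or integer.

9/16

T ∝ Z^-2 · n^3
T₁/T₂ = (4/3)^-2 · (6/6)^3 = 9/16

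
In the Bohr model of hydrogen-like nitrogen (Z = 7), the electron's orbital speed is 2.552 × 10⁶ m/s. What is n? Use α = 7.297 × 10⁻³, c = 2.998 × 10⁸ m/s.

6

v_n = Zαc/n ⇒ n = Zαc/v = 7 × 0.007297 × 2.998 × 10⁸ / 2.552 × 10⁶ ≈ 6.00
n = 6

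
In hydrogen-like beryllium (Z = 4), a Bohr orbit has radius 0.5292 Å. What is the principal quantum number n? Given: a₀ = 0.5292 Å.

r_n = n²a₀/Z ⇒ n² = rZ/a₀ = 0.5292 × 4 / 0.5292 ≈ 4.00
n = 2

2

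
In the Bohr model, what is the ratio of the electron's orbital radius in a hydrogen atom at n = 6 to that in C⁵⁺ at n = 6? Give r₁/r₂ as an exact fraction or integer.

6

r ∝ Z^-1 · n^2
r₁/r₂ = (1/6)^-1 · (6/6)^2 = 6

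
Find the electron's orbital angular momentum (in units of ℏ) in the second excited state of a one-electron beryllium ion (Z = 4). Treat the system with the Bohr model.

3

L_n = nℏ, so L/ℏ = n = 3.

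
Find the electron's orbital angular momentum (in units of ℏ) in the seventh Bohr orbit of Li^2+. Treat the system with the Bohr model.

L_n = nℏ, so L/ℏ = n = 7.

7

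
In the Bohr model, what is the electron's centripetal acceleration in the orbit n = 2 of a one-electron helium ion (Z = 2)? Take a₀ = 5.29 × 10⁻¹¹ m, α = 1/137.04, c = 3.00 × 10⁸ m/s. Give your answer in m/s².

4.53 × 10²² m/s²

r = n²a₀/Z = 1.06 × 10⁻¹⁰ m, v = Zαc/n = 2.19 × 10⁶ m/s
a = v²/r = (2.19 × 10⁶)² / 1.06 × 10⁻¹⁰ = 4.53 × 10²² m/s²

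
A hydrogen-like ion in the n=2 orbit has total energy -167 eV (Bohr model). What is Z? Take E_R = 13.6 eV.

7

E_n = −E_R Z²/n² ⇒ Z² = −E_n n²/E_R = 167 × 2² / 13.6 ≈ 49.12
Z = 7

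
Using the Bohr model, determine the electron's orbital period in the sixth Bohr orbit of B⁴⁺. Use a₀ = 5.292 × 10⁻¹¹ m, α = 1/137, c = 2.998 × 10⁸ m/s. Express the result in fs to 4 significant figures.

1.313 fs

r = n²a₀/Z = 6²·5.292 × 10⁻¹¹/5 = 3.810 × 10⁻¹⁰ m
v = Zαc/n = 5·0.007299·2.998 × 10⁸/6 = 1.824 × 10⁶ m/s
T = 2πr/v = 1.313 × 10⁻¹⁵ s = 1.313 fs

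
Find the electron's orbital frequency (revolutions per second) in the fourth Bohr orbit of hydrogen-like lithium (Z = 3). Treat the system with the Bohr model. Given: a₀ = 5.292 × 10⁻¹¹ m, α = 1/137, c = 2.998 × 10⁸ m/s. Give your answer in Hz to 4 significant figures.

r = n²a₀/Z = 2.822 × 10⁻¹⁰ m, v = Zαc/n = 1.641 × 10⁶ m/s
f = v/(2πr) = 9.255 × 10¹⁴ Hz

9.255 × 10¹⁴ Hz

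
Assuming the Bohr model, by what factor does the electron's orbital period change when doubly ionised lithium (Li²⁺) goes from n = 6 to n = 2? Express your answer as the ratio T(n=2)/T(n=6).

1/27

T ∝ Z^-2 · n^3; with Z fixed, T ∝ n^3.
T(n=2)/T(n=6) = (2/6)^3 = 1/27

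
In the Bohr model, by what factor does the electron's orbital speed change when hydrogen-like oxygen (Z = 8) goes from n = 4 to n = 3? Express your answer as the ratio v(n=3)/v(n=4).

4/3

v ∝ Z^1 · n^-1; with Z fixed, v ∝ n^-1.
v(n=3)/v(n=4) = (3/4)^-1 = 4/3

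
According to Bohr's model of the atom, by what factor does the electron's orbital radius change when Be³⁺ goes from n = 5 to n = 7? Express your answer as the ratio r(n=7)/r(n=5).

49/25

r ∝ Z^-1 · n^2; with Z fixed, r ∝ n^2.
r(n=7)/r(n=5) = (7/5)^2 = 49/25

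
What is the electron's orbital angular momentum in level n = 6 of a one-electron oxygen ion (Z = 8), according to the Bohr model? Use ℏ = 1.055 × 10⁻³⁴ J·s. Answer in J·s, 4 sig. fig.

6.330 × 10⁻³⁴ J·s

L_n = nℏ = 6 × 1.055 × 10⁻³⁴ = 6.330 × 10⁻³⁴ J·s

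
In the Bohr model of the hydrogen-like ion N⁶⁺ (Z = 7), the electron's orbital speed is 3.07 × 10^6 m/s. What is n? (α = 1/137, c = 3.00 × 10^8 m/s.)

v_n = Zαc/n ⇒ n = Zαc/v = 7 × 0.00730 × 3.00 × 10^8 / 3.07 × 10^6 ≈ 4.99
n = 5

5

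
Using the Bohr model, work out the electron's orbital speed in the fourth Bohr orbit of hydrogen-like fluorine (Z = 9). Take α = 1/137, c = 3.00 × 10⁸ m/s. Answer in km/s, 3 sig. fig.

v_n = Zαc/n = 9 × 0.00730 × 3.00 × 10⁸ / 4
    = 4930 km/s

4930 km/s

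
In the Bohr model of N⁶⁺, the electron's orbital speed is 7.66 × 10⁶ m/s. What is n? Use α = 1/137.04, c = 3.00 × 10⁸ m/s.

v_n = Zαc/n ⇒ n = Zαc/v = 7 × 0.00730 × 3.00 × 10⁸ / 7.66 × 10⁶ ≈ 2.00
n = 2

2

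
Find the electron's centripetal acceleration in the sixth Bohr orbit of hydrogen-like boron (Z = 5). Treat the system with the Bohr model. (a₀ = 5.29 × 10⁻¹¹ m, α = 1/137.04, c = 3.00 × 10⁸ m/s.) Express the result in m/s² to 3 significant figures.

r = n²a₀/Z = 3.81 × 10⁻¹⁰ m, v = Zαc/n = 1.82 × 10⁶ m/s
a = v²/r = (1.82 × 10⁶)² / 3.81 × 10⁻¹⁰ = 8.74 × 10²¹ m/s²

8.74 × 10²¹ m/s²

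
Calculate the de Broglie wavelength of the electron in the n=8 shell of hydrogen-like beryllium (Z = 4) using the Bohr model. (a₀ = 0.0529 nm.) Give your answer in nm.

0.665 nm

The Bohr quantisation condition is nλ = 2πr_n.
r_n = n²a₀/Z = 0.846 nm
λ = 2πr_n/n = 2π·0.846/8 = 0.665 nm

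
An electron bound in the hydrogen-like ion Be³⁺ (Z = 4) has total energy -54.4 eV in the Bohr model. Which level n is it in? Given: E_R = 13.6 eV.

E_n = −E_R Z²/n² ⇒ n² = E_R Z²/(−E_n) = 13.6 × 4² / 54.4 ≈ 4.00
n = 2

2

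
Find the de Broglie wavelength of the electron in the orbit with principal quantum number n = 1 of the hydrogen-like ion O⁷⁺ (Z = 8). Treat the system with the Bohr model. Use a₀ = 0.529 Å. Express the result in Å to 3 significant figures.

0.415 Å

The Bohr quantisation condition is nλ = 2πr_n.
r_n = n²a₀/Z = 0.0661 Å
λ = 2πr_n/n = 2π·0.0661/1 = 0.415 Å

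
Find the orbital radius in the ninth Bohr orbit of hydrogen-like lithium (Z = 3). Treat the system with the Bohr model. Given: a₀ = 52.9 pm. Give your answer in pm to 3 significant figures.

r_n = n²a₀/Z = 9² × 52.9 / 3
    = 81 × 52.9 / 3 = 1430 pm

1430 pm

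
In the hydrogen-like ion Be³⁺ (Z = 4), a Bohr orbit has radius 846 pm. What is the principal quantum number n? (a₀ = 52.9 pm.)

8

r_n = n²a₀/Z ⇒ n² = rZ/a₀ = 846 × 4 / 52.9 ≈ 63.97
n = 8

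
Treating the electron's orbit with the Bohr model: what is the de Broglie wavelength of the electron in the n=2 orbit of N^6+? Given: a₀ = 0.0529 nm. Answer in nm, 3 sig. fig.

0.0950 nm

The Bohr quantisation condition is nλ = 2πr_n.
r_n = n²a₀/Z = 0.0302 nm
λ = 2πr_n/n = 2π·0.0302/2 = 0.0950 nm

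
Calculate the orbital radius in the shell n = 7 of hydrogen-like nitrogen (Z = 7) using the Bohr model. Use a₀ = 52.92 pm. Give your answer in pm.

r_n = n²a₀/Z = 7² × 52.92 / 7
    = 49 × 52.92 / 7 = 370.4 pm

370.4 pm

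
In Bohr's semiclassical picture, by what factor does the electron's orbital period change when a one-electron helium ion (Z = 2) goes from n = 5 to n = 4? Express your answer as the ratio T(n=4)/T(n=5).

64/125

T ∝ Z^-2 · n^3; with Z fixed, T ∝ n^3.
T(n=4)/T(n=5) = (4/5)^3 = 64/125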